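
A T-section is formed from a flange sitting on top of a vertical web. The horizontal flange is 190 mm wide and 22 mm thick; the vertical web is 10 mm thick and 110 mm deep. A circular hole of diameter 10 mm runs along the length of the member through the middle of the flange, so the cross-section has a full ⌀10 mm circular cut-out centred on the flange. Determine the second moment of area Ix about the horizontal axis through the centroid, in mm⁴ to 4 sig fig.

Ix ≈ 5.056 × 10⁶ mm⁴

Decompose the section into non-overlapping parts with the origin at the bottom-left of its bounding rectangle.
Flange: 190 × 22, A = 4 180 mm², y = 121 mm, Ī = 168 593 mm⁴.
Web: 10 × 110, A = 1 100 mm², y = 55 mm, Ī = 1 109 167 mm⁴.
Hole (subtracted): ⌀10, A = 78.5398 mm², y = 121 mm, Ī = 490.874 mm⁴.
Centroid: ȳ = ΣA·y / ΣA = 107.042 mm.
Transfer each piece to the horizontal axis through the centroid using Ī + A·d² with d = y − 107.042:
  flange: d = 13.9576 mm → contributes +982 921 mm⁴
  web: d = -52.0424 mm → contributes +4 088 417 mm⁴
  hole: d = 13.9576 mm → contributes −15791.6 mm⁴
Total I = 5 055 546 mm⁴.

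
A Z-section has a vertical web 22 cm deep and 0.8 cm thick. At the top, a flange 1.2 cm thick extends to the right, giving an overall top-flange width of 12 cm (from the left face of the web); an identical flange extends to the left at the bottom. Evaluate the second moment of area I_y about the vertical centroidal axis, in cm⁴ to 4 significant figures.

I_y ≈ 1250 cm⁴

Break the section into simple shapes (no overlaps), measuring from the bottom-left corner of the bounding box.
Web: 0.8 × 22, A = 17.6 cm², x = 11.6 cm, Ī = 0.938667 cm⁴.
Top flange (beyond web): 11.2 × 1.2, A = 13.44 cm², x = 17.6 cm, Ī = 140.493 cm⁴.
Bottom flange (beyond web): 11.2 × 1.2, A = 13.44 cm², x = 5.6 cm, Ī = 140.493 cm⁴.
Centroid: x̄ = ΣA·x / ΣA = 11.6 cm.
Transfer each piece to the vertical centroidal axis using Ī + A·d² with d = x − 11.6:
  web: d = 0 cm → contributes +0.938667 cm⁴
  top flange (beyond web): d = 6 cm → contributes +624.333 cm⁴
  bottom flange (beyond web): d = -6 cm → contributes +624.333 cm⁴
Total I = 1249.6 cm⁴.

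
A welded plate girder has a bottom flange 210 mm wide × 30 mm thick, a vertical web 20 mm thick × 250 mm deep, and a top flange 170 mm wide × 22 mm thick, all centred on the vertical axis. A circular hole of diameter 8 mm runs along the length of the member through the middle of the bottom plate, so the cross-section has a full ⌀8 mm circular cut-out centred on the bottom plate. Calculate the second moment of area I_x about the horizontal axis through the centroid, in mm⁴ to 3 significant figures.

Treat the section as a set of non-overlapping primitives; coordinates are from the bounding-box lower-left.
Bottom plate: 210 × 30, A = 6 300 mm², y = 15 mm, Ī = 472 500 mm⁴.
Web plate: 20 × 250, A = 5 000 mm², y = 155 mm, Ī = 26 041 667 mm⁴.
Top plate: 170 × 22, A = 3 740 mm², y = 291 mm, Ī = 150 847 mm⁴.
Hole (subtracted): ⌀8, A = 50.265 mm², y = 15 mm, Ī = 201.06 mm⁴.
Centroid: ȳ = ΣA·y / ΣA = 130.56 mm.
Transfer each piece to the horizontal axis through the centroid using Ī + A·d² with d = y − 130.56:
  bottom plate: d = -115.56 mm → contributes +84 605 968 mm⁴
  web plate: d = 24.438 mm → contributes +29 027 806 mm⁴
  top plate: d = 160.44 mm → contributes +96 420 059 mm⁴
  hole: d = -115.56 mm → contributes −671 472 mm⁴
Total I = 209 382 361 mm⁴.

I_x ≈ 2.09 × 10⁸ mm⁴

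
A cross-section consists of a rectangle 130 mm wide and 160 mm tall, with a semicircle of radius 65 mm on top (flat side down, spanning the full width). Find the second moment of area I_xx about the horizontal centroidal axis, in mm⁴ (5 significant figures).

I_xx ≈ 1.0457 × 10⁸ mm⁴

Decompose the section into non-overlapping parts with the origin at the bottom-left of its bounding rectangle.
Rectangular body: 130 × 160, A = 20 800 mm², y = 80 mm, Ī = 44 373 333 mm⁴.
Semicircular cap: semicircle r = 65, A = 6636.614 mm², y = 187.5869 mm, Ī = 1 959 230 mm⁴.
Centroid: ȳ = ΣA·y / ΣA = 106.0241 mm.
Transfer each piece to the horizontal centroidal axis using Ī + A·d² with d = y − 106.0241:
  rectangular body: d = -26.02407 mm → contributes +58 460 184 mm⁴
  semicircular cap: d = 81.56278 mm → contributes +46 109 225 mm⁴
Total I = 104 569 409 mm⁴.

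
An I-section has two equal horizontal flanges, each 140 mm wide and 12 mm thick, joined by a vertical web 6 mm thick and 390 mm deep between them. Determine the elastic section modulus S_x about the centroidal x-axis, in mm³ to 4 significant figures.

Decompose the section into non-overlapping parts with the origin at the bottom-left of its bounding rectangle.
Bottom flange: 140 × 12, A = 1 680 mm², y = 6 mm, Ī = 20 160 mm⁴.
Web: 6 × 390, A = 2 340 mm², y = 207 mm, Ī = 29 659 500 mm⁴.
Top flange: 140 × 12, A = 1 680 mm², y = 408 mm, Ī = 20 160 mm⁴.
By symmetry the centroid is at mid-height, ȳ = 207 mm.
Transfer each piece to the centroidal x-axis using Ī + A·d² with d = y − 207:
  bottom flange: d = -201 mm → contributes +67 893 840 mm⁴
  web: d = 0 mm → contributes +29 659 500 mm⁴
  top flange: d = 201 mm → contributes +67 893 840 mm⁴
Total I = 165 447 180 mm⁴.
Extreme fibre distance c = 207 mm; S = I/c = 799 262 mm³.

S_x ≈ 7.993 × 10⁵ mm³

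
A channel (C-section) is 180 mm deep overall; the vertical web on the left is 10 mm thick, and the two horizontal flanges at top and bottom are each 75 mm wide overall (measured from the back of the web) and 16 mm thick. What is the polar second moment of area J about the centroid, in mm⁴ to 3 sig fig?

Split into non-overlapping primitives; take the origin at the lower-left of the bounding box.
Web: 10 × 180, A = 1 800 mm², y = 90 mm, Ī = 4 860 000 mm⁴.
Top flange (beyond web): 65 × 16, A = 1 040 mm², y = 172 mm, Ī = 22 187 mm⁴.
Bottom flange (beyond web): 65 × 16, A = 1 040 mm², y = 8 mm, Ī = 22 187 mm⁴.
By symmetry the centroid is at mid-height, ȳ = 90 mm.
Transfer each piece to the centroidal x-axis using Ī + A·d² with d = y − 90:
  web: d = 0 mm → contributes +4 860 000 mm⁴
  top flange (beyond web): d = 82 mm → contributes +7 015 147 mm⁴
  bottom flange (beyond web): d = -82 mm → contributes +7 015 147 mm⁴
Total I = 18 890 293 mm⁴.
For the y-axis: x̄ = 25.103 mm.
Repeating about the centroidal y-axis gives I_y = 2 104 292 mm⁴.
Polar second moment: J = I_x + I_y = 20 994 585 mm⁴.

J ≈ 2.10 × 10⁷ mm⁴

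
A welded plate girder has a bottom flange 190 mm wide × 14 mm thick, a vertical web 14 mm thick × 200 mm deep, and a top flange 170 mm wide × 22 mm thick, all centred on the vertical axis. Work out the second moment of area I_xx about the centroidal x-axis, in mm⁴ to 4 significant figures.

I_xx ≈ 8.421 × 10⁷ mm⁴

Decompose the section into non-overlapping parts with the origin at the bottom-left of its bounding rectangle.
Bottom plate: 190 × 14, A = 2 660 mm², y = 7 mm, Ī = 43446.7 mm⁴.
Web plate: 14 × 200, A = 2 800 mm², y = 114 mm, Ī = 9 333 333 mm⁴.
Top plate: 170 × 22, A = 3 740 mm², y = 225 mm, Ī = 150 847 mm⁴.
Centroid: ȳ = ΣA·y / ΣA = 128.187 mm.
Transfer each piece to the centroidal x-axis using Ī + A·d² with d = y − 128.187:
  bottom plate: d = -121.187 mm → contributes +39 108 947 mm⁴
  web plate: d = -14.187 mm → contributes +9 896 889 mm⁴
  top plate: d = 96.813 mm → contributes +35 204 989 mm⁴
Total I = 84 210 825 mm⁴.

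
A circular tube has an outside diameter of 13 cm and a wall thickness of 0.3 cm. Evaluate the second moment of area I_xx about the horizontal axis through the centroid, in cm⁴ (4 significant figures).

Decompose the section into non-overlapping parts with the origin at the bottom-left of its bounding rectangle.
Outer circle: ⌀13, A = 132.732 cm², y = 6.5 cm, Ī = 1401.98 cm⁴.
Bore (subtracted): ⌀12.4, A = 120.763 cm², y = 6.5 cm, Ī = 1160.53 cm⁴.
By symmetry the centroid is at mid-height, ȳ = 6.5 cm.
All pieces are centred on the horizontal axis through the centroid, so I = ΣĪ (holes subtracted) = 241.454 cm⁴.

I_xx ≈ 241.5 cm⁴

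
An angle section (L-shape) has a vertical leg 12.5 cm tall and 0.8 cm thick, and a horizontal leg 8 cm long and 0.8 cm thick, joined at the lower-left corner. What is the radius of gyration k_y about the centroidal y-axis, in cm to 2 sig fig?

Decompose the section into non-overlapping parts with the origin at the bottom-left of its bounding rectangle.
Vertical leg: 0.8 × 12.5, A = 10 cm², x = 0.4 cm, Ī = 0.5333 cm⁴.
Horizontal leg (remainder): 7.2 × 0.8, A = 5.76 cm², x = 4.4 cm, Ī = 24.88 cm⁴.
Centroid: x̄ = ΣA·x / ΣA = 1.862 cm.
Transfer each piece to the centroidal y-axis using Ī + A·d² with d = x − 1.862:
  vertical leg: d = -1.462 cm → contributes +21.91 cm⁴
  horizontal leg (remainder): d = 2.538 cm → contributes +61.99 cm⁴
Total I = 83.89 cm⁴.
Radius of gyration: k = √(I/A) = √(83.89 / 15.76) = 2.307 cm.

k_y ≈ 2.3 cm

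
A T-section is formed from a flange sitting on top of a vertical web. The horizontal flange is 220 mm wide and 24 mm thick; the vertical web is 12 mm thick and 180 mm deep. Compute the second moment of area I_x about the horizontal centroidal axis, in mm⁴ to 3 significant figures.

Decompose the section into non-overlapping parts with the origin at the bottom-left of its bounding rectangle.
Flange: 220 × 24, A = 5 280 mm², y = 192 mm, Ī = 253 440 mm⁴.
Web: 12 × 180, A = 2 160 mm², y = 90 mm, Ī = 5 832 000 mm⁴.
Centroid: ȳ = ΣA·y / ΣA = 162.39 mm.
Transfer each piece to the horizontal centroidal axis using Ī + A·d² with d = y − 162.39:
  flange: d = 29.613 mm → contributes +4 883 599 mm⁴
  web: d = -72.387 mm → contributes +17 150 166 mm⁴
Total I = 22 033 765 mm⁴.

I_x ≈ 2.20 × 10⁷ mm⁴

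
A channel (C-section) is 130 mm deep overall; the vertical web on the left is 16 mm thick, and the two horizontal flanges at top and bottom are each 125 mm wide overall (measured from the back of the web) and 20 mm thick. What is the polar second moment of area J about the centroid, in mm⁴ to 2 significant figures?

Split into non-overlapping primitives; take the origin at the lower-left of the bounding box.
Web: 16 × 130, A = 2 080 mm², y = 65 mm, Ī = 2 929 333 mm⁴.
Top flange (beyond web): 109 × 20, A = 2 180 mm², y = 120 mm, Ī = 72 667 mm⁴.
Bottom flange (beyond web): 109 × 20, A = 2 180 mm², y = 10 mm, Ī = 72 667 mm⁴.
By symmetry the centroid is at mid-height, ȳ = 65 mm.
Transfer each piece to the centroidal x-axis using Ī + A·d² with d = y − 65:
  web: d = 0 mm → contributes +2 929 333 mm⁴
  top flange (beyond web): d = 55 mm → contributes +6 667 167 mm⁴
  bottom flange (beyond web): d = -55 mm → contributes +6 667 167 mm⁴
Total I = 16 263 667 mm⁴.
For the y-axis: x̄ = 50.31 mm.
Repeating about the centroidal y-axis gives I_y = 9 861 913 mm⁴.
Polar second moment: J = I_x + I_y = 26 125 580 mm⁴.

J ≈ 2.6 × 10⁷ mm⁴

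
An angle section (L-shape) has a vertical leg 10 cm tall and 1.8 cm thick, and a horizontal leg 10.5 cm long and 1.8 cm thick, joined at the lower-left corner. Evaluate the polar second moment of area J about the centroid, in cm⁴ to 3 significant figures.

J ≈ 629 cm⁴

Break the section into simple shapes (no overlaps), measuring from the bottom-left corner of the bounding box.
Vertical leg: 1.8 × 10, A = 18 cm², y = 5 cm, Ī = 150 cm⁴.
Horizontal leg (remainder): 8.7 × 1.8, A = 15.66 cm², y = 0.9 cm, Ī = 4.2282 cm⁴.
Centroid: ȳ = ΣA·y / ΣA = 3.0925 cm.
Transfer each piece to the centroidal x-axis using Ī + A·d² with d = y − 3.0925:
  vertical leg: d = 1.9075 cm → contributes +215.49 cm⁴
  horizontal leg (remainder): d = -2.1925 cm → contributes +79.508 cm⁴
Total I = 295 cm⁴.
For the y-axis: x̄ = 3.3425 cm.
Repeating about the centroidal y-axis gives I_y = 334.45 cm⁴.
Polar second moment: J = I_x + I_y = 629.45 cm⁴.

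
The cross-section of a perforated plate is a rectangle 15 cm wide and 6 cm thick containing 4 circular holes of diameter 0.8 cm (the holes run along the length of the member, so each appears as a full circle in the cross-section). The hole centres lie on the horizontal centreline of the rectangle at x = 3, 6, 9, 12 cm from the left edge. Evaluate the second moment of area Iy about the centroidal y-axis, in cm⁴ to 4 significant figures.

Split into non-overlapping primitives; take the origin at the lower-left of the bounding box.
Plate: 15 × 6, A = 90 cm², x = 7.5 cm, Ī = 1687.5 cm⁴.
Hole 1 (subtracted): ⌀0.8, A = 0.502655 cm², x = 3 cm, Ī = 0.0201062 cm⁴.
Hole 2 (subtracted): ⌀0.8, A = 0.502655 cm², x = 6 cm, Ī = 0.0201062 cm⁴.
Hole 3 (subtracted): ⌀0.8, A = 0.502655 cm², x = 9 cm, Ī = 0.0201062 cm⁴.
Hole 4 (subtracted): ⌀0.8, A = 0.502655 cm², x = 12 cm, Ī = 0.0201062 cm⁴.
By symmetry the centroid is at mid-width, x̄ = 7.5 cm.
Transfer each piece to the centroidal y-axis using Ī + A·d² with d = x − 7.5:
  plate: d = 0 cm → contributes +1687.5 cm⁴
  hole 1: d = -4.5 cm → contributes −10.1989 cm⁴
  hole 2: d = -1.5 cm → contributes −1.15108 cm⁴
  hole 3: d = 1.5 cm → contributes −1.15108 cm⁴
  hole 4: d = 4.5 cm → contributes −10.1989 cm⁴
Total I = 1664.8 cm⁴.

Iy ≈ 1665 cm⁴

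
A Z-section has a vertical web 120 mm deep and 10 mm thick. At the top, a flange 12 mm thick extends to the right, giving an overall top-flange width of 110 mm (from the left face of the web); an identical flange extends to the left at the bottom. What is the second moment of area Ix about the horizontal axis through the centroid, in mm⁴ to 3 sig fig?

Split into non-overlapping primitives; take the origin at the lower-left of the bounding box.
Web: 10 × 120, A = 1 200 mm², y = 60 mm, Ī = 1 440 000 mm⁴.
Top flange (beyond web): 100 × 12, A = 1 200 mm², y = 114 mm, Ī = 14 400 mm⁴.
Bottom flange (beyond web): 100 × 12, A = 1 200 mm², y = 6 mm, Ī = 14 400 mm⁴.
Centroid: ȳ = ΣA·y / ΣA = 60 mm.
Transfer each piece to the horizontal axis through the centroid using Ī + A·d² with d = y − 60:
  web: d = 0 mm → contributes +1 440 000 mm⁴
  top flange (beyond web): d = 54 mm → contributes +3 513 600 mm⁴
  bottom flange (beyond web): d = -54 mm → contributes +3 513 600 mm⁴
Total I = 8 467 200 mm⁴.

Ix ≈ 8.47 × 10⁶ mm⁴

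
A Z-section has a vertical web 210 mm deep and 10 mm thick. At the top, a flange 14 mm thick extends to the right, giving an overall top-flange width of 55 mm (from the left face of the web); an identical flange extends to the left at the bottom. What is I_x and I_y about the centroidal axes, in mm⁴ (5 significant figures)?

I_x ≈ 1.9839 × 10⁷ mm⁴, I_y ≈ 1.1830 × 10⁶ mm⁴

Decompose the section into non-overlapping parts with the origin at the bottom-left of its bounding rectangle.
Web: 10 × 210, A = 2 100 mm², y = 105 mm, Ī = 7 717 500 mm⁴.
Top flange (beyond web): 45 × 14, A = 630 mm², y = 203 mm, Ī = 10 290 mm⁴.
Bottom flange (beyond web): 45 × 14, A = 630 mm², y = 7 mm, Ī = 10 290 mm⁴.
Centroid: ȳ = ΣA·y / ΣA = 105 mm.
Transfer each piece to the centroidal x-axis using Ī + A·d² with d = y − 105:
  web: d = 0 mm → contributes +7 717 500 mm⁴
  top flange (beyond web): d = 98 mm → contributes +6 060 810 mm⁴
  bottom flange (beyond web): d = -98 mm → contributes +6 060 810 mm⁴
Total I = 19 839 120 mm⁴.
For the y-axis: x̄ = 50 mm.
Repeating about the centroidal y-axis gives I_y = 1 183 000 mm⁴.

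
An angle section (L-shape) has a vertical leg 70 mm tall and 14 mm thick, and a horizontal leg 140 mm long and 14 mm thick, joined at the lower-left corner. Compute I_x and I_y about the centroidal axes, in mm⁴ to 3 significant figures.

Treat the section as a set of non-overlapping primitives; coordinates are from the bounding-box lower-left.
Vertical leg: 14 × 70, A = 980 mm², y = 35 mm, Ī = 400 167 mm⁴.
Horizontal leg (remainder): 126 × 14, A = 1 764 mm², y = 7 mm, Ī = 28 812 mm⁴.
Centroid: ȳ = ΣA·y / ΣA = 17 mm.
Transfer each piece to the centroidal x-axis using Ī + A·d² with d = y − 17:
  vertical leg: d = 18 mm → contributes +717 687 mm⁴
  horizontal leg (remainder): d = -10 mm → contributes +205 212 mm⁴
Total I = 922 899 mm⁴.
For the y-axis: x̄ = 52 mm.
Repeating about the centroidal y-axis gives I_y = 5 436 779 mm⁴.

I_x ≈ 9.23 × 10⁵ mm⁴, I_y ≈ 5.44 × 10⁶ mm⁴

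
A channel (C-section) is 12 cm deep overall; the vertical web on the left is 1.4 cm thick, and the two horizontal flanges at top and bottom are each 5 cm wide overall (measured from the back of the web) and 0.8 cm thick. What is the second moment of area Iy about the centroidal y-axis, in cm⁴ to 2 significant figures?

Treat the section as a set of non-overlapping primitives; coordinates are from the bounding-box lower-left.
Web: 1.4 × 12, A = 16.8 cm², x = 0.7 cm, Ī = 2.744 cm⁴.
Top flange (beyond web): 3.6 × 0.8, A = 2.88 cm², x = 3.2 cm, Ī = 3.11 cm⁴.
Bottom flange (beyond web): 3.6 × 0.8, A = 2.88 cm², x = 3.2 cm, Ī = 3.11 cm⁴.
Centroid: x̄ = ΣA·x / ΣA = 1.338 cm.
Transfer each piece to the centroidal y-axis using Ī + A·d² with d = x − 1.338:
  web: d = -0.6383 cm → contributes +9.589 cm⁴
  top flange (beyond web): d = 1.862 cm → contributes +13.09 cm⁴
  bottom flange (beyond web): d = 1.862 cm → contributes +13.09 cm⁴
Total I = 35.77 cm⁴.

Iy ≈ 36 cm⁴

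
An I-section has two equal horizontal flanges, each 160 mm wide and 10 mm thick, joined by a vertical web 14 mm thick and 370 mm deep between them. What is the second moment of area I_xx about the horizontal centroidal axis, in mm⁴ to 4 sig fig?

Break the section into simple shapes (no overlaps), measuring from the bottom-left corner of the bounding box.
Bottom flange: 160 × 10, A = 1 600 mm², y = 5 mm, Ī = 13333.3 mm⁴.
Web: 14 × 370, A = 5 180 mm², y = 195 mm, Ī = 59 095 167 mm⁴.
Top flange: 160 × 10, A = 1 600 mm², y = 385 mm, Ī = 13333.3 mm⁴.
By symmetry the centroid is at mid-height, ȳ = 195 mm.
Transfer each piece to the horizontal centroidal axis using Ī + A·d² with d = y − 195:
  bottom flange: d = -190 mm → contributes +57 773 333 mm⁴
  web: d = 0 mm → contributes +59 095 167 mm⁴
  top flange: d = 190 mm → contributes +57 773 333 mm⁴
Total I = 174 641 833 mm⁴.

I_xx ≈ 1.746 × 10⁸ mm⁴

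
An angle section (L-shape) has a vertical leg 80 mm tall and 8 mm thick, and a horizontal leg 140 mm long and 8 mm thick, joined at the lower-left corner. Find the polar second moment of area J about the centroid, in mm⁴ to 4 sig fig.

J ≈ 4.353 × 10⁶ mm⁴

Break the section into simple shapes (no overlaps), measuring from the bottom-left corner of the bounding box.
Vertical leg: 8 × 80, A = 640 mm², y = 40 mm, Ī = 341 333 mm⁴.
Horizontal leg (remainder): 132 × 8, A = 1 056 mm², y = 4 mm, Ī = 5 632 mm⁴.
Centroid: ȳ = ΣA·y / ΣA = 17.5849 mm.
Transfer each piece to the centroidal x-axis using Ī + A·d² with d = y − 17.5849:
  vertical leg: d = 22.4151 mm → contributes +662 893 mm⁴
  horizontal leg (remainder): d = -13.5849 mm → contributes +200 516 mm⁴
Total I = 863 409 mm⁴.
For the y-axis: x̄ = 47.5849 mm.
Repeating about the centroidal y-axis gives I_y = 3 489 329 mm⁴.
Polar second moment: J = I_x + I_y = 4 352 738 mm⁴.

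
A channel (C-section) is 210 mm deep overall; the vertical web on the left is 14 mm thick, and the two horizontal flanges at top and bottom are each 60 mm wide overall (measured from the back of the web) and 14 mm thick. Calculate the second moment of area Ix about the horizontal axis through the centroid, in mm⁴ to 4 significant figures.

Ix ≈ 2.320 × 10⁷ mm⁴

Split into non-overlapping primitives; take the origin at the lower-left of the bounding box.
Web: 14 × 210, A = 2 940 mm², y = 105 mm, Ī = 10 804 500 mm⁴.
Top flange (beyond web): 46 × 14, A = 644 mm², y = 203 mm, Ī = 10518.7 mm⁴.
Bottom flange (beyond web): 46 × 14, A = 644 mm², y = 7 mm, Ī = 10518.7 mm⁴.
By symmetry the centroid is at mid-height, ȳ = 105 mm.
Transfer each piece to the horizontal axis through the centroid using Ī + A·d² with d = y − 105:
  web: d = 0 mm → contributes +10 804 500 mm⁴
  top flange (beyond web): d = 98 mm → contributes +6 195 495 mm⁴
  bottom flange (beyond web): d = -98 mm → contributes +6 195 495 mm⁴
Total I = 23 195 489 mm⁴.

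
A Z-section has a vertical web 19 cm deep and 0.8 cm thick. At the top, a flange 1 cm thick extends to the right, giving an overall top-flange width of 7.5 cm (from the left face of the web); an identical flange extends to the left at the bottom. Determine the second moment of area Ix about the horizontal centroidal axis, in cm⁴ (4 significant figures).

Treat the section as a set of non-overlapping primitives; coordinates are from the bounding-box lower-left.
Web: 0.8 × 19, A = 15.2 cm², y = 9.5 cm, Ī = 457.267 cm⁴.
Top flange (beyond web): 6.7 × 1, A = 6.7 cm², y = 18.5 cm, Ī = 0.558333 cm⁴.
Bottom flange (beyond web): 6.7 × 1, A = 6.7 cm², y = 0.5 cm, Ī = 0.558333 cm⁴.
Centroid: ȳ = ΣA·y / ΣA = 9.5 cm.
Transfer each piece to the horizontal centroidal axis using Ī + A·d² with d = y − 9.5:
  web: d = 0 cm → contributes +457.267 cm⁴
  top flange (beyond web): d = 9 cm → contributes +543.258 cm⁴
  bottom flange (beyond web): d = -9 cm → contributes +543.258 cm⁴
Total I = 1543.78 cm⁴.

Ix ≈ 1544 cm⁴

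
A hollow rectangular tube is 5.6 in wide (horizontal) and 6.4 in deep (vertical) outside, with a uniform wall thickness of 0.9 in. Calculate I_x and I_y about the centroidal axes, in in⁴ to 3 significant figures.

I_x ≈ 91.5 in⁴, I_y ≈ 72.6 in⁴

Decompose the section into non-overlapping parts with the origin at the bottom-left of its bounding rectangle.
Outer rectangle: 5.6 × 6.4, A = 35.84 in², y = 3.2 in, Ī = 122.33 in⁴.
Inner void (subtracted): 3.8 × 4.6, A = 17.48 in², y = 3.2 in, Ī = 30.823 in⁴.
By symmetry the centroid is at mid-height, ȳ = 3.2 in.
All pieces are centred on the centroidal x-axis, so I = ΣĪ (holes subtracted) = 91.511 in⁴.
Repeating about the centroidal y-axis gives I_y = 72.628 in⁴.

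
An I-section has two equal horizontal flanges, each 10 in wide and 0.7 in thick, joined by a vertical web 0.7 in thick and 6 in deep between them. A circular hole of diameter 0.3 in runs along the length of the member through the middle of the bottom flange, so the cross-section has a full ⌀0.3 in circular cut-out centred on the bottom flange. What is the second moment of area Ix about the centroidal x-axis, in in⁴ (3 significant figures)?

Decompose the section into non-overlapping parts with the origin at the bottom-left of its bounding rectangle.
Bottom flange: 10 × 0.7, A = 7 in², y = 0.35 in, Ī = 0.28583 in⁴.
Web: 0.7 × 6, A = 4.2 in², y = 3.7 in, Ī = 12.6 in⁴.
Top flange: 10 × 0.7, A = 7 in², y = 7.05 in, Ī = 0.28583 in⁴.
Hole (subtracted): ⌀0.3, A = 0.070686 in², y = 0.35 in, Ī = 0.00039761 in⁴.
Centroid: ȳ = ΣA·y / ΣA = 3.7131 in.
Transfer each piece to the centroidal x-axis using Ī + A·d² with d = y − 3.7131:
  bottom flange: d = -3.3631 in → contributes +79.457 in⁴
  web: d = -0.013062 in → contributes +12.601 in⁴
  top flange: d = 3.3369 in → contributes +78.232 in⁴
  hole: d = -3.3631 in → contributes −0.79987 in⁴
Total I = 169.49 in⁴.

Ix ≈ 169 in⁴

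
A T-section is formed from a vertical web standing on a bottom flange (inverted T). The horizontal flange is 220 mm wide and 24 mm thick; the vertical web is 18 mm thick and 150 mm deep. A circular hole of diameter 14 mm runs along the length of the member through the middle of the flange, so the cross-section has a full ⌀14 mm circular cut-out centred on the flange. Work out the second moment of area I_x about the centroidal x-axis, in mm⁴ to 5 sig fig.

I_x ≈ 1.8700 × 10⁷ mm⁴

Break the section into simple shapes (no overlaps), measuring from the bottom-left corner of the bounding box.
Flange: 220 × 24, A = 5 280 mm², y = 12 mm, Ī = 253 440 mm⁴.
Web: 18 × 150, A = 2 700 mm², y = 99 mm, Ī = 5 062 500 mm⁴.
Hole (subtracted): ⌀14, A = 153.938 mm², y = 12 mm, Ī = 1885.741 mm⁴.
Centroid: ȳ = ΣA·y / ΣA = 42.0151 mm.
Transfer each piece to the centroidal x-axis using Ī + A·d² with d = y − 42.0151:
  flange: d = -30.0151 mm → contributes +5 010 224 mm⁴
  web: d = 56.9849 mm → contributes +13 830 154 mm⁴
  hole: d = -30.0151 mm → contributes −140569.4 mm⁴
Total I = 18 699 808 mm⁴.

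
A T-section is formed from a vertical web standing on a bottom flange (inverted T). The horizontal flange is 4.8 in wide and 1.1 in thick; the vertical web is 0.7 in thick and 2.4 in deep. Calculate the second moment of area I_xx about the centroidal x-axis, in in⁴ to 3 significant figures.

Break the section into simple shapes (no overlaps), measuring from the bottom-left corner of the bounding box.
Flange: 4.8 × 1.1, A = 5.28 in², y = 0.55 in, Ī = 0.5324 in⁴.
Web: 0.7 × 2.4, A = 1.68 in², y = 2.3 in, Ī = 0.8064 in⁴.
Centroid: ȳ = ΣA·y / ΣA = 0.97241 in.
Transfer each piece to the centroidal x-axis using Ī + A·d² with d = y − 0.97241:
  flange: d = -0.42241 in → contributes +1.4745 in⁴
  web: d = 1.3276 in → contributes +3.7674 in⁴
Total I = 5.2419 in⁴.

I_xx ≈ 5.24 in⁴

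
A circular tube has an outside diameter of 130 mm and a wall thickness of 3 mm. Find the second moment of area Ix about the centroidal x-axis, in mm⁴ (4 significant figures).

Ix ≈ 2.415 × 10⁶ mm⁴

Break the section into simple shapes (no overlaps), measuring from the bottom-left corner of the bounding box.
Outer circle: ⌀130, A = 13273.2 mm², y = 65 mm, Ī = 14 019 848 mm⁴.
Bore (subtracted): ⌀124, A = 12076.3 mm², y = 65 mm, Ī = 11 605 307 mm⁴.
By symmetry the centroid is at mid-height, ȳ = 65 mm.
All pieces are centred on the centroidal x-axis, so I = ΣĪ (holes subtracted) = 2 414 541 mm⁴.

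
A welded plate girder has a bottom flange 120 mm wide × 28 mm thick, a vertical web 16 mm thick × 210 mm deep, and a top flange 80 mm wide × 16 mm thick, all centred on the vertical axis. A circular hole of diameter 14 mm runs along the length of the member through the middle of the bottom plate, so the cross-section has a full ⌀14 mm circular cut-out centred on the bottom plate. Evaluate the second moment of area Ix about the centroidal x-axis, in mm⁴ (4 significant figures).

Split into non-overlapping primitives; take the origin at the lower-left of the bounding box.
Bottom plate: 120 × 28, A = 3 360 mm², y = 14 mm, Ī = 219 520 mm⁴.
Web plate: 16 × 210, A = 3 360 mm², y = 133 mm, Ī = 12 348 000 mm⁴.
Top plate: 80 × 16, A = 1 280 mm², y = 246 mm, Ī = 27306.7 mm⁴.
Hole (subtracted): ⌀14, A = 153.938 mm², y = 14 mm, Ī = 1885.74 mm⁴.
Centroid: ȳ = ΣA·y / ΣA = 102.809 mm.
Transfer each piece to the centroidal x-axis using Ī + A·d² with d = y − 102.809:
  bottom plate: d = -88.8089 mm → contributes +26 719 900 mm⁴
  web plate: d = 30.1911 mm → contributes +15 410 652 mm⁴
  top plate: d = 143.191 mm → contributes +26 272 037 mm⁴
  hole: d = -88.8089 mm → contributes −1 215 998 mm⁴
Total I = 67 186 591 mm⁴.

Ix ≈ 6.719 × 10⁷ mm⁴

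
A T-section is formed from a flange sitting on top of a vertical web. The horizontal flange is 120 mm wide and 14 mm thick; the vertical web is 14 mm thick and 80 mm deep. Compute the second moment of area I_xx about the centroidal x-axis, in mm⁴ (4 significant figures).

Treat the section as a set of non-overlapping primitives; coordinates are from the bounding-box lower-left.
Flange: 120 × 14, A = 1 680 mm², y = 87 mm, Ī = 27 440 mm⁴.
Web: 14 × 80, A = 1 120 mm², y = 40 mm, Ī = 597 333 mm⁴.
Centroid: ȳ = ΣA·y / ΣA = 68.2 mm.
Transfer each piece to the centroidal x-axis using Ī + A·d² with d = y − 68.2:
  flange: d = 18.8 mm → contributes +621 219 mm⁴
  web: d = -28.2 mm → contributes +1 488 002 mm⁴
Total I = 2 109 221 mm⁴.

I_xx ≈ 2.109 × 10⁶ mm⁴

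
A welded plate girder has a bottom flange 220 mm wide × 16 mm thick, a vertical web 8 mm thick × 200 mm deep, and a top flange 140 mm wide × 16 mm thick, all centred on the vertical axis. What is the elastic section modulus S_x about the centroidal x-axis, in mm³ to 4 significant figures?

Split into non-overlapping primitives; take the origin at the lower-left of the bounding box.
Bottom plate: 220 × 16, A = 3 520 mm², y = 8 mm, Ī = 75093.3 mm⁴.
Web plate: 8 × 200, A = 1 600 mm², y = 116 mm, Ī = 5 333 333 mm⁴.
Top plate: 140 × 16, A = 2 240 mm², y = 224 mm, Ī = 47786.7 mm⁴.
Centroid: ȳ = ΣA·y / ΣA = 97.2174 mm.
Transfer each piece to the centroidal x-axis using Ī + A·d² with d = y − 97.2174:
  bottom plate: d = -89.2174 mm → contributes +28 093 388 mm⁴
  web plate: d = 18.7826 mm → contributes +5 897 792 mm⁴
  top plate: d = 126.783 mm → contributes +36 053 166 mm⁴
Total I = 70 044 346 mm⁴.
Extreme fibre distance c = 134.783 mm; S = I/c = 519 684 mm³.

S_x ≈ 5.197 × 10⁵ mm³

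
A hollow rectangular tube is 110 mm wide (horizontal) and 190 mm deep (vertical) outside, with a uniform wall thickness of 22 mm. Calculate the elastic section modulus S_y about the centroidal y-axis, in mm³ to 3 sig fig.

S_y ≈ 3.20 × 10⁵ mm³

Treat the section as a set of non-overlapping primitives; coordinates are from the bounding-box lower-left.
Outer rectangle: 110 × 190, A = 20 900 mm², x = 55 mm, Ī = 21 074 167 mm⁴.
Inner void (subtracted): 66 × 146, A = 9 636 mm², x = 55 mm, Ī = 3 497 868 mm⁴.
By symmetry the centroid is at mid-width, x̄ = 55 mm.
All pieces are centred on the centroidal y-axis, so I = ΣĪ (holes subtracted) = 17 576 299 mm⁴.
Extreme fibre distance c = 55 mm; S = I/c = 319 569 mm³.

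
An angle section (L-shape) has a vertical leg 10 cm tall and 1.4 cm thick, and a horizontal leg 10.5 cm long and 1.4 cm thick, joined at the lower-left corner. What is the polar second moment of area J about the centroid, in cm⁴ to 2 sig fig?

J ≈ 520 cm⁴

Decompose the section into non-overlapping parts with the origin at the bottom-left of its bounding rectangle.
Vertical leg: 1.4 × 10, A = 14 cm², y = 5 cm, Ī = 116.7 cm⁴.
Horizontal leg (remainder): 9.1 × 1.4, A = 12.74 cm², y = 0.7 cm, Ī = 2.081 cm⁴.
Centroid: ȳ = ΣA·y / ΣA = 2.951 cm.
Transfer each piece to the centroidal x-axis using Ī + A·d² with d = y − 2.951:
  vertical leg: d = 2.049 cm → contributes +175.4 cm⁴
  horizontal leg (remainder): d = -2.251 cm → contributes +66.65 cm⁴
Total I = 242.1 cm⁴.
For the y-axis: x̄ = 3.201 cm.
Repeating about the centroidal y-axis gives I_y = 274 cm⁴.
Polar second moment: J = I_x + I_y = 516.1 cm⁴.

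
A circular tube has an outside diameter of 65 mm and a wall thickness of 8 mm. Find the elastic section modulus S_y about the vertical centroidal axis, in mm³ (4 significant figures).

S_y ≈ 1.825 × 10⁴ mm³

Break the section into simple shapes (no overlaps), measuring from the bottom-left corner of the bounding box.
Outer circle: ⌀65, A = 3318.31 mm², x = 32.5 mm, Ī = 876 241 mm⁴.
Bore (subtracted): ⌀49, A = 1885.74 mm², x = 32.5 mm, Ī = 282 979 mm⁴.
By symmetry the centroid is at mid-width, x̄ = 32.5 mm.
All pieces are centred on the vertical centroidal axis, so I = ΣĪ (holes subtracted) = 593 261 mm⁴.
Extreme fibre distance c = 32.5 mm; S = I/c = 18254.2 mm³.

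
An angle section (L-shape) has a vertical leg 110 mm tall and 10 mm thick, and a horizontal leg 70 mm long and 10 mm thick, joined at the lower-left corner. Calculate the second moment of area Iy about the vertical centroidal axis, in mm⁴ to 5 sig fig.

Iy ≈ 6.6475 × 10⁵ mm⁴

Treat the section as a set of non-overlapping primitives; coordinates are from the bounding-box lower-left.
Vertical leg: 10 × 110, A = 1 100 mm², x = 5 mm, Ī = 9166.667 mm⁴.
Horizontal leg (remainder): 60 × 10, A = 600 mm², x = 40 mm, Ī = 180 000 mm⁴.
Centroid: x̄ = ΣA·x / ΣA = 17.35294 mm.
Transfer each piece to the vertical centroidal axis using Ī + A·d² with d = x − 17.35294:
  vertical leg: d = -12.35294 mm → contributes +177021.3 mm⁴
  horizontal leg (remainder): d = 22.64706 mm → contributes +487733.6 mm⁴
Total I = 664754.9 mm⁴.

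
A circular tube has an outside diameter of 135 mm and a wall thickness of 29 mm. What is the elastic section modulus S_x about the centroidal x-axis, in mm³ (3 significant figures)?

S_x ≈ 2.16 × 10⁵ mm³

Treat the section as a set of non-overlapping primitives; coordinates are from the bounding-box lower-left.
Outer circle: ⌀135, A = 14 314 mm², y = 67.5 mm, Ī = 16 304 406 mm⁴.
Bore (subtracted): ⌀77, A = 4656.6 mm², y = 67.5 mm, Ī = 1 725 571 mm⁴.
By symmetry the centroid is at mid-height, ȳ = 67.5 mm.
All pieces are centred on the centroidal x-axis, so I = ΣĪ (holes subtracted) = 14 578 835 mm⁴.
Extreme fibre distance c = 67.5 mm; S = I/c = 215 983 mm³.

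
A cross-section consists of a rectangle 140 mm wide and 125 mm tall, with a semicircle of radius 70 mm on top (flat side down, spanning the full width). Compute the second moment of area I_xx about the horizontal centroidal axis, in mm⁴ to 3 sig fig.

Break the section into simple shapes (no overlaps), measuring from the bottom-left corner of the bounding box.
Rectangular body: 140 × 125, A = 17 500 mm², y = 62.5 mm, Ī = 22 786 458 mm⁴.
Semicircular cap: semicircle r = 70, A = 7696.9 mm², y = 154.71 mm, Ī = 2 635 265 mm⁴.
Centroid: ȳ = ΣA·y / ΣA = 90.667 mm.
Transfer each piece to the horizontal centroidal axis using Ī + A·d² with d = y − 90.667:
  rectangular body: d = -28.167 mm → contributes +36 670 681 mm⁴
  semicircular cap: d = 64.042 mm → contributes +34 203 017 mm⁴
Total I = 70 873 698 mm⁴.

I_xx ≈ 7.09 × 10⁷ mm⁴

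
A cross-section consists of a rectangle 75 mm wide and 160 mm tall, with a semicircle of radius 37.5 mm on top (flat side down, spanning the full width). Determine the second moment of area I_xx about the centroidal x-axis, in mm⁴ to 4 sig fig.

Treat the section as a set of non-overlapping primitives; coordinates are from the bounding-box lower-left.
Rectangular body: 75 × 160, A = 12 000 mm², y = 80 mm, Ī = 25 600 000 mm⁴.
Semicircular cap: semicircle r = 37.5, A = 2208.93 mm², y = 175.915 mm, Ī = 217 049 mm⁴.
Centroid: ȳ = ΣA·y / ΣA = 94.9111 mm.
Transfer each piece to the centroidal x-axis using Ī + A·d² with d = y − 94.9111:
  rectangular body: d = -14.9111 mm → contributes +28 268 091 mm⁴
  semicircular cap: d = 81.0044 mm → contributes +14 711 426 mm⁴
Total I = 42 979 517 mm⁴.

I_xx ≈ 4.298 × 10⁷ mm⁴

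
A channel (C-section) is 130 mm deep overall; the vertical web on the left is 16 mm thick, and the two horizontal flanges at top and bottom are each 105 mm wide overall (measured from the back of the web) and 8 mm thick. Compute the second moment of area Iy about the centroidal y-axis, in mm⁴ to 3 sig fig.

Iy ≈ 3.31 × 10⁶ mm⁴

Treat the section as a set of non-overlapping primitives; coordinates are from the bounding-box lower-left.
Web: 16 × 130, A = 2 080 mm², x = 8 mm, Ī = 44 373 mm⁴.
Top flange (beyond web): 89 × 8, A = 712 mm², x = 60.5 mm, Ī = 469 979 mm⁴.
Bottom flange (beyond web): 89 × 8, A = 712 mm², x = 60.5 mm, Ī = 469 979 mm⁴.
Centroid: x̄ = ΣA·x / ΣA = 29.336 mm.
Transfer each piece to the centroidal y-axis using Ī + A·d² with d = x − 29.336:
  web: d = -21.336 mm → contributes +991 207 mm⁴
  top flange (beyond web): d = 31.164 mm → contributes +1 161 487 mm⁴
  bottom flange (beyond web): d = 31.164 mm → contributes +1 161 487 mm⁴
Total I = 3 314 181 mm⁴.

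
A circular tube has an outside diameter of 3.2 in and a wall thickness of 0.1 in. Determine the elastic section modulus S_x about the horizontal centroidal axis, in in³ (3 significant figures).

S_x ≈ 0.732 in³

Split into non-overlapping primitives; take the origin at the lower-left of the bounding box.
Outer circle: ⌀3.2, A = 8.0425 in², y = 1.6 in, Ī = 5.1472 in⁴.
Bore (subtracted): ⌀3, A = 7.0686 in², y = 1.6 in, Ī = 3.9761 in⁴.
By symmetry the centroid is at mid-height, ȳ = 1.6 in.
All pieces are centred on the horizontal centroidal axis, so I = ΣĪ (holes subtracted) = 1.1711 in⁴.
Extreme fibre distance c = 1.6 in; S = I/c = 0.73194 in³.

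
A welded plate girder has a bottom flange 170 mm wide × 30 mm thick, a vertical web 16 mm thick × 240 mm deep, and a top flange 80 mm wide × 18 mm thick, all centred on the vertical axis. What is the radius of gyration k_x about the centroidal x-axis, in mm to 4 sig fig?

k_x ≈ 103.6 mm

Split into non-overlapping primitives; take the origin at the lower-left of the bounding box.
Bottom plate: 170 × 30, A = 5 100 mm², y = 15 mm, Ī = 382 500 mm⁴.
Web plate: 16 × 240, A = 3 840 mm², y = 150 mm, Ī = 18 432 000 mm⁴.
Top plate: 80 × 18, A = 1 440 mm², y = 279 mm, Ī = 38 880 mm⁴.
Centroid: ȳ = ΣA·y / ΣA = 101.566 mm.
Transfer each piece to the centroidal x-axis using Ī + A·d² with d = y − 101.566:
  bottom plate: d = -86.5665 mm → contributes +38 600 648 mm⁴
  web plate: d = 48.4335 mm → contributes +27 439 897 mm⁴
  top plate: d = 177.434 mm → contributes +45 373 905 mm⁴
Total I = 111 414 449 mm⁴.
Radius of gyration: k = √(I/A) = √(111 414 449 / 10 380) = 103.603 mm.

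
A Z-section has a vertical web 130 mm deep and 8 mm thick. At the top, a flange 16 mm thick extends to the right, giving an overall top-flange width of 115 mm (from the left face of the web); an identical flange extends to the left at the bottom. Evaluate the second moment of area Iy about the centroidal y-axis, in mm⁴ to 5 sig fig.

Iy ≈ 1.4593 × 10⁷ mm⁴

Decompose the section into non-overlapping parts with the origin at the bottom-left of its bounding rectangle.
Web: 8 × 130, A = 1 040 mm², x = 111 mm, Ī = 5546.667 mm⁴.
Top flange (beyond web): 107 × 16, A = 1 712 mm², x = 168.5 mm, Ī = 1 633 391 mm⁴.
Bottom flange (beyond web): 107 × 16, A = 1 712 mm², x = 53.5 mm, Ī = 1 633 391 mm⁴.
Centroid: x̄ = ΣA·x / ΣA = 111 mm.
Transfer each piece to the centroidal y-axis using Ī + A·d² with d = x − 111:
  web: d = 0 mm → contributes +5546.667 mm⁴
  top flange (beyond web): d = 57.5 mm → contributes +7 293 691 mm⁴
  bottom flange (beyond web): d = -57.5 mm → contributes +7 293 691 mm⁴
Total I = 14 592 928 mm⁴.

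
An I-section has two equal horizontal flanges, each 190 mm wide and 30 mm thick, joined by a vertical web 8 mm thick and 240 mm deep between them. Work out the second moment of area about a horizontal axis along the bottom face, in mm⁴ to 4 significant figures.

Break the section into simple shapes (no overlaps), measuring from the bottom-left corner of the bounding box.
Bottom flange: 190 × 30, A = 5 700 mm², y = 15 mm, Ī = 427 500 mm⁴.
Web: 8 × 240, A = 1 920 mm², y = 150 mm, Ī = 9 216 000 mm⁴.
Top flange: 190 × 30, A = 5 700 mm², y = 285 mm, Ī = 427 500 mm⁴.
Transfer each piece to the base of the section using Ī + A·d² with d = y − 0:
  bottom flange: d = 15 mm → contributes +1 710 000 mm⁴
  web: d = 150 mm → contributes +52 416 000 mm⁴
  top flange: d = 285 mm → contributes +463 410 000 mm⁴
Total I = 517 536 000 mm⁴.

I_base ≈ 5.175 × 10⁸ mm⁴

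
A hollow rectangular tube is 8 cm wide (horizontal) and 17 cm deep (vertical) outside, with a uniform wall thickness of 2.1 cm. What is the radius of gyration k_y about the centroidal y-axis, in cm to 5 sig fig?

Break the section into simple shapes (no overlaps), measuring from the bottom-left corner of the bounding box.
Outer rectangle: 8 × 17, A = 136 cm², x = 4 cm, Ī = 725.3333 cm⁴.
Inner void (subtracted): 3.8 × 12.8, A = 48.64 cm², x = 4 cm, Ī = 58.53013 cm⁴.
By symmetry the centroid is at mid-width, x̄ = 4 cm.
All pieces are centred on the centroidal y-axis, so I = ΣĪ (holes subtracted) = 666.8032 cm⁴.
Radius of gyration: k = √(I/A) = √(666.8032 / 87.36) = 2.762756 cm.

k_y ≈ 2.7628 cm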